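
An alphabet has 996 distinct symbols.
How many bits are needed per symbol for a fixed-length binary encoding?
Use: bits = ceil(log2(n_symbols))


log2(996) = 9.96
Bracket: 2^9 = 512 < 996 <= 2^10 = 1024
So ceil(log2(996)) = 10

bits = ceil(log2(996)) = ceil(9.96) = 10 bits


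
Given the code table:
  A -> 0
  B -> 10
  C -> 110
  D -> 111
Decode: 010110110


Decoding:
0 -> A
10 -> B
110 -> C
110 -> C


Result: ABCC


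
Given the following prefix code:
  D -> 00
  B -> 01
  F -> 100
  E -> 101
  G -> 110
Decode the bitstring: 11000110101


Decoding step by step:
Bits 110 -> G
Bits 00 -> D
Bits 110 -> G
Bits 101 -> E


Decoded message: GDGE


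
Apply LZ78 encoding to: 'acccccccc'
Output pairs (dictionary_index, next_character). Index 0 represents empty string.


LZ78 encoding steps:
Dictionary: {0: ''}
Step 1: w='' (idx 0), next='a' -> output (0, 'a'), add 'a' as idx 1
Step 2: w='' (idx 0), next='c' -> output (0, 'c'), add 'c' as idx 2
Step 3: w='c' (idx 2), next='c' -> output (2, 'c'), add 'cc' as idx 3
Step 4: w='cc' (idx 3), next='c' -> output (3, 'c'), add 'ccc' as idx 4
Step 5: w='cc' (idx 3), end of input -> output (3, '')


Encoded: [(0, 'a'), (0, 'c'), (2, 'c'), (3, 'c'), (3, '')]


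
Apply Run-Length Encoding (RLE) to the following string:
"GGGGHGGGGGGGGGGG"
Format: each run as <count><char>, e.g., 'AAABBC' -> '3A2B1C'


Scanning runs left to right:
  i=0: run of 'G' x 4 -> '4G'
  i=4: run of 'H' x 1 -> '1H'
  i=5: run of 'G' x 11 -> '11G'

RLE = 4G1H11G


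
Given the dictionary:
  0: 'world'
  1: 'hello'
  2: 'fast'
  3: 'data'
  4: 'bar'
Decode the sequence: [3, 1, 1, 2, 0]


Look up each index in the dictionary:
  3 -> 'data'
  1 -> 'hello'
  1 -> 'hello'
  2 -> 'fast'
  0 -> 'world'

Decoded: "data hello hello fast world"


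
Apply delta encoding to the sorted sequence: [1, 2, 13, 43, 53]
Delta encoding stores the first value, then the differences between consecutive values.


First value: 1
Deltas:
  2 - 1 = 1
  13 - 2 = 11
  43 - 13 = 30
  53 - 43 = 10


Delta encoded: [1, 1, 11, 30, 10]


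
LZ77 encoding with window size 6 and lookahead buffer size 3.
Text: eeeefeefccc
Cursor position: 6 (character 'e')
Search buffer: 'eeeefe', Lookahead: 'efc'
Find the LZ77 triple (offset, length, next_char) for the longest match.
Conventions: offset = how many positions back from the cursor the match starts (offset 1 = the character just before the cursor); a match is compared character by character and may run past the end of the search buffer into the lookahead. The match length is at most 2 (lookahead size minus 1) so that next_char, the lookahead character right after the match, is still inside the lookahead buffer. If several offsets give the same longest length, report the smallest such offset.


Try each offset into the search buffer:
  offset=1 (pos 5, char 'e'): match length 1
  offset=2 (pos 4, char 'f'): match length 0
  offset=3 (pos 3, char 'e'): match length 2
  offset=4 (pos 2, char 'e'): match length 1
  offset=5 (pos 1, char 'e'): match length 1
  offset=6 (pos 0, char 'e'): match length 1
Longest match has length 2 at offset 3.
next_char = character at position 6 + 2 = 8 -> 'c'

Best match: offset=3, length=2 (matching 'ef' starting at position 3)
LZ77 triple: (3, 2, 'c')


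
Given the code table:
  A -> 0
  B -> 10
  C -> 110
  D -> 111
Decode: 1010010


Decoding:
10 -> B
10 -> B
0 -> A
10 -> B


Result: BBAB


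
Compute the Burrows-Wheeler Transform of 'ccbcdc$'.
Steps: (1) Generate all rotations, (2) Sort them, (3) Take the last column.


Rotations (sorted):
  0: $ccbcdc -> last char: c
  1: bcdc$cc -> last char: c
  2: c$ccbcd -> last char: d
  3: cbcdc$c -> last char: c
  4: ccbcdc$ -> last char: $
  5: cdc$ccb -> last char: b
  6: dc$ccbc -> last char: c


BWT = ccdc$bc


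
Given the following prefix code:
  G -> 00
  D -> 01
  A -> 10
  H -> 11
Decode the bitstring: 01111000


Decoding step by step:
Bits 01 -> D
Bits 11 -> H
Bits 10 -> A
Bits 00 -> G


Decoded message: DHAG


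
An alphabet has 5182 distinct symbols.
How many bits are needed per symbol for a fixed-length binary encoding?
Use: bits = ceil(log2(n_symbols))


log2(5182) = 12.3393
Bracket: 2^12 = 4096 < 5182 <= 2^13 = 8192
So ceil(log2(5182)) = 13

bits = ceil(log2(5182)) = ceil(12.3393) = 13 bits


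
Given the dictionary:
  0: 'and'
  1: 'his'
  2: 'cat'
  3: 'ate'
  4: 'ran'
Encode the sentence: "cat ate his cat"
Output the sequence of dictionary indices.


Look up each word in the dictionary:
  'cat' -> 2
  'ate' -> 3
  'his' -> 1
  'cat' -> 2

Encoded: [2, 3, 1, 2]


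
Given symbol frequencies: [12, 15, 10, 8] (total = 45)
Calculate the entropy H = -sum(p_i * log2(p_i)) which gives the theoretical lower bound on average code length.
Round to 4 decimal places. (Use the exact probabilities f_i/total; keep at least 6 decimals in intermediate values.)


Per-symbol terms -p_i * log2(p_i) with p_i = f_i/45:
  p = 12/45 = 0.266667: log2(p) = -1.906891, -p*log2(p) = 0.508504
  p = 15/45 = 0.333333: log2(p) = -1.584963, -p*log2(p) = 0.528321
  p = 10/45 = 0.222222: log2(p) = -2.169925, -p*log2(p) = 0.482206
  p = 8/45 = 0.177778: log2(p) = -2.491853, -p*log2(p) = 0.442996
H = 0.508504 + 0.528321 + 0.482206 + 0.442996 = 1.962027

H = 1.962 bits/symbol


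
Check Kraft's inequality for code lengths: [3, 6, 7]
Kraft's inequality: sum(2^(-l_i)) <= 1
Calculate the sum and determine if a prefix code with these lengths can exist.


Sum = 2^(-3) + 2^(-6) + 2^(-7)
    = 0.125 + 0.015625 + 0.0078125
    = 19/128 = 0.1484375
Since 0.1484375 <= 1, Kraft's inequality IS satisfied.
A prefix code with these lengths CAN exist.

Kraft sum = 0.1484375. Satisfied.


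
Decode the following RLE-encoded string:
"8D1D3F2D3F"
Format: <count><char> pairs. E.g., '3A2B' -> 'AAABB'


Expanding each <count><char> pair:
  8D -> 'DDDDDDDD'
  1D -> 'D'
  3F -> 'FFF'
  2D -> 'DD'
  3F -> 'FFF'

Decoded = DDDDDDDDDFFFDDFFF


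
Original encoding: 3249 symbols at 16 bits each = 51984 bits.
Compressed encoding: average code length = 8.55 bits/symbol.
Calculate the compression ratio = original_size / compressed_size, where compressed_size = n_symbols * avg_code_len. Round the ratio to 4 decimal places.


original_size = n_symbols * orig_bits = 3249 * 16 = 51984 bits
compressed_size = n_symbols * avg_code_len = 3249 * 8.55 = 27778.95 bits
ratio = original_size / compressed_size = 51984 / 27778.95 = 1.8713

Compression ratio = 1.8713


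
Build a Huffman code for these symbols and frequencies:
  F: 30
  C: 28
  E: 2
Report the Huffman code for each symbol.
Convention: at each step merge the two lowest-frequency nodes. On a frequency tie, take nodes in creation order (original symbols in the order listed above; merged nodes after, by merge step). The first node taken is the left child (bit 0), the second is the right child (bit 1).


Huffman tree construction:
Step 1: Merge E(2) + C(28) = 30
Step 2: Merge F(30) + (E+C)(30) = 60
Read each symbol's code off the tree from the root (left child = 0, right child = 1).

Codes:
  F: 0 (length 1)
  C: 11 (length 2)
  E: 10 (length 2)
Average code length: 90/60 = 1.5000 bits/symbol


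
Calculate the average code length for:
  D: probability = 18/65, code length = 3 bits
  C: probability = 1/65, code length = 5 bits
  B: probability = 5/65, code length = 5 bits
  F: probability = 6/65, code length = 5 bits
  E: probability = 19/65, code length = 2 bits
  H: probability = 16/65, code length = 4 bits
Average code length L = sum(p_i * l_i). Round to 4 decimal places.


Weighted contributions p_i * l_i:
  D: (18/65) * 3 = 54/65
  C: (1/65) * 5 = 5/65
  B: (5/65) * 5 = 25/65
  F: (6/65) * 5 = 30/65
  E: (19/65) * 2 = 38/65
  H: (16/65) * 4 = 64/65
Sum = (54 + 5 + 25 + 30 + 38 + 64)/65 = 216/65

L = 216/65 = 3.3231 bits/symbol


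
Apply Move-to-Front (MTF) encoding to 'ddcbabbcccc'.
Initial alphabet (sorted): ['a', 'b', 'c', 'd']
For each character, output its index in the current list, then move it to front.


MTF encoding:
'd': index 3 in ['a', 'b', 'c', 'd'] -> ['d', 'a', 'b', 'c']
'd': index 0 in ['d', 'a', 'b', 'c'] -> ['d', 'a', 'b', 'c']
'c': index 3 in ['d', 'a', 'b', 'c'] -> ['c', 'd', 'a', 'b']
'b': index 3 in ['c', 'd', 'a', 'b'] -> ['b', 'c', 'd', 'a']
'a': index 3 in ['b', 'c', 'd', 'a'] -> ['a', 'b', 'c', 'd']
'b': index 1 in ['a', 'b', 'c', 'd'] -> ['b', 'a', 'c', 'd']
'b': index 0 in ['b', 'a', 'c', 'd'] -> ['b', 'a', 'c', 'd']
'c': index 2 in ['b', 'a', 'c', 'd'] -> ['c', 'b', 'a', 'd']
'c': index 0 in ['c', 'b', 'a', 'd'] -> ['c', 'b', 'a', 'd']
'c': index 0 in ['c', 'b', 'a', 'd'] -> ['c', 'b', 'a', 'd']
'c': index 0 in ['c', 'b', 'a', 'd'] -> ['c', 'b', 'a', 'd']


Output: [3, 0, 3, 3, 3, 1, 0, 2, 0, 0, 0]


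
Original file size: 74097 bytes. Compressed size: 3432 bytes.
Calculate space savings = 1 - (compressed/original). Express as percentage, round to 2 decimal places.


ratio = compressed/original = 3432/74097 = 0.046318
savings = 1 - ratio = 1 - 0.046318 = 0.953682
as a percentage: 0.953682 * 100 = 95.37%

Space savings = 1 - 3432/74097 = 95.37%


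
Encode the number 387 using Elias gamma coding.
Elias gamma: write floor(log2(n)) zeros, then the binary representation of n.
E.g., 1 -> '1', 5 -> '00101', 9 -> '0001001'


num_bits = floor(log2(387)) + 1 = 9
leading_zeros = num_bits - 1 = 8
binary(387) = 110000011

Elias gamma(387) = '00000000' + '110000011' = 00000000110000011 (17 bits)


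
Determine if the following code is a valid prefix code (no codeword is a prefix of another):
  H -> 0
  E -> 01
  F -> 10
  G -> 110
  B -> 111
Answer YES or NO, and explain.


Checking each pair (does one codeword prefix another?):
  H='0' vs E='01': prefix -- VIOLATION

NO -- this is NOT a valid prefix code. H (0) is a prefix of E (01).


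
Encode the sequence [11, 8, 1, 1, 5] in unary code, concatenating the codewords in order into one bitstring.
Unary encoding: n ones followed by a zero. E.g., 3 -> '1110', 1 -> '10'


Encode each number as n ones followed by a terminating 0:
  11 -> 111111111110 (12 bits)
  8 -> 111111110 (9 bits)
  1 -> 10 (2 bits)
  1 -> 10 (2 bits)
  5 -> 111110 (6 bits)
Total length = 12 + 9 + 2 + 2 + 6 = 31 bits.

Unary([11, 8, 1, 1, 5]) = 1111111111101111111101010111110 (31 bits)


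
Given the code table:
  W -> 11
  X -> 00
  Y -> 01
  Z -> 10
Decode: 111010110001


Decoding:
11 -> W
10 -> Z
10 -> Z
11 -> W
00 -> X
01 -> Y


Result: WZZWXY


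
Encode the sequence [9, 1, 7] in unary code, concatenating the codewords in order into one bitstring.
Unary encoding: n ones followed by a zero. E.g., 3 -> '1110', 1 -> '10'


Encode each number as n ones followed by a terminating 0:
  9 -> 1111111110 (10 bits)
  1 -> 10 (2 bits)
  7 -> 11111110 (8 bits)
Total length = 10 + 2 + 8 = 20 bits.

Unary([9, 1, 7]) = 11111111101011111110 (20 bits)


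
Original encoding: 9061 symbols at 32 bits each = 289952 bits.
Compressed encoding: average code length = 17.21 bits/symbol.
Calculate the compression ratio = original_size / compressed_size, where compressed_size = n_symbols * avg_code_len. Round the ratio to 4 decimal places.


original_size = n_symbols * orig_bits = 9061 * 32 = 289952 bits
compressed_size = n_symbols * avg_code_len = 9061 * 17.21 = 155939.81 bits
ratio = original_size / compressed_size = 289952 / 155939.81 = 1.8594

Compression ratio = 1.8594


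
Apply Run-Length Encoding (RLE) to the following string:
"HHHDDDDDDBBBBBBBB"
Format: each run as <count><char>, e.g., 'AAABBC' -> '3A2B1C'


Scanning runs left to right:
  i=0: run of 'H' x 3 -> '3H'
  i=3: run of 'D' x 6 -> '6D'
  i=9: run of 'B' x 8 -> '8B'

RLE = 3H6D8B


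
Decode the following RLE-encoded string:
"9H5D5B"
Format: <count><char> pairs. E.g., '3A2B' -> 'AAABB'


Expanding each <count><char> pair:
  9H -> 'HHHHHHHHH'
  5D -> 'DDDDD'
  5B -> 'BBBBB'

Decoded = HHHHHHHHHDDDDDBBBBB


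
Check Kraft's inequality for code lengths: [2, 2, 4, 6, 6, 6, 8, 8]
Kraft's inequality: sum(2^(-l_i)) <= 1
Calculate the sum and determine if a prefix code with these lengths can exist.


Sum = 2^(-2) + 2^(-2) + 2^(-4) + 2^(-6) + 2^(-6) + 2^(-6) + 2^(-8) + 2^(-8)
    = 0.25 + 0.25 + 0.0625 + 0.015625 + 0.015625 + 0.015625 + 0.00390625 + 0.00390625
    = 158/256 = 0.6171875
Since 0.6171875 <= 1, Kraft's inequality IS satisfied.
A prefix code with these lengths CAN exist.

Kraft sum = 0.6171875. Satisfied.


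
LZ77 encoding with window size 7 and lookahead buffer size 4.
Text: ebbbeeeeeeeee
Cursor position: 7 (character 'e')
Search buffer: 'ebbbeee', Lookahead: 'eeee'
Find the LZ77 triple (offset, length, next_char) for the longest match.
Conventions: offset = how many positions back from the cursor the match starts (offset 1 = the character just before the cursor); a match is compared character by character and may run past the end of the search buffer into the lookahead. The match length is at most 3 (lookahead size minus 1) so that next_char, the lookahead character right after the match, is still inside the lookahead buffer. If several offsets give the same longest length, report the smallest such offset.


Try each offset into the search buffer:
  offset=1 (pos 6, char 'e'): match length 3
  offset=2 (pos 5, char 'e'): match length 3
  offset=3 (pos 4, char 'e'): match length 3
  offset=4 (pos 3, char 'b'): match length 0
  offset=5 (pos 2, char 'b'): match length 0
  offset=6 (pos 1, char 'b'): match length 0
  offset=7 (pos 0, char 'e'): match length 1
Longest match has length 3, found at offsets 1, 2, 3; take the smallest, offset 1.
next_char = character at position 7 + 3 = 10 -> 'e'

Best match: offset=1, length=3 (matching 'eee' starting at position 6)
LZ77 triple: (1, 3, 'e')


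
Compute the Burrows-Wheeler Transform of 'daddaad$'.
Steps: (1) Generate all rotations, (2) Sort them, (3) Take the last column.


Rotations (sorted):
  0: $daddaad -> last char: d
  1: aad$dadd -> last char: d
  2: ad$dadda -> last char: a
  3: addaad$d -> last char: d
  4: d$daddaa -> last char: a
  5: daad$dad -> last char: d
  6: daddaad$ -> last char: $
  7: ddaad$da -> last char: a


BWT = ddadad$a


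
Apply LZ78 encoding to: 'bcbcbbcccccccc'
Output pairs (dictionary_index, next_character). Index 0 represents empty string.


LZ78 encoding steps:
Dictionary: {0: ''}
Step 1: w='' (idx 0), next='b' -> output (0, 'b'), add 'b' as idx 1
Step 2: w='' (idx 0), next='c' -> output (0, 'c'), add 'c' as idx 2
Step 3: w='b' (idx 1), next='c' -> output (1, 'c'), add 'bc' as idx 3
Step 4: w='b' (idx 1), next='b' -> output (1, 'b'), add 'bb' as idx 4
Step 5: w='c' (idx 2), next='c' -> output (2, 'c'), add 'cc' as idx 5
Step 6: w='cc' (idx 5), next='c' -> output (5, 'c'), add 'ccc' as idx 6
Step 7: w='ccc' (idx 6), end of input -> output (6, '')


Encoded: [(0, 'b'), (0, 'c'), (1, 'c'), (1, 'b'), (2, 'c'), (5, 'c'), (6, '')]


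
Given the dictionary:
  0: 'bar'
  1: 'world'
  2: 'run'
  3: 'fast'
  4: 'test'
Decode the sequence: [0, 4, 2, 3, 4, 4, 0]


Look up each index in the dictionary:
  0 -> 'bar'
  4 -> 'test'
  2 -> 'run'
  3 -> 'fast'
  4 -> 'test'
  4 -> 'test'
  0 -> 'bar'

Decoded: "bar test run fast test test bar"


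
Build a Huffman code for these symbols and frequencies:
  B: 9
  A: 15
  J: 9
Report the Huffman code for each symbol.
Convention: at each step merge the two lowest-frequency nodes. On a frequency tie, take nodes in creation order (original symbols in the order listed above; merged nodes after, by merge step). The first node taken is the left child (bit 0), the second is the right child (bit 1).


Huffman tree construction:
Step 1: Merge B(9) + J(9) = 18
Step 2: Merge A(15) + (B+J)(18) = 33
Read each symbol's code off the tree from the root (left child = 0, right child = 1).

Codes:
  B: 10 (length 2)
  A: 0 (length 1)
  J: 11 (length 2)
Average code length: 51/33 = 1.5455 bits/symbol


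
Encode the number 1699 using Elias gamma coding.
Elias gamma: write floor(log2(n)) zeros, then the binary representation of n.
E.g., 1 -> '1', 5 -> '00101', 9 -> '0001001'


num_bits = floor(log2(1699)) + 1 = 11
leading_zeros = num_bits - 1 = 10
binary(1699) = 11010100011

Elias gamma(1699) = '0000000000' + '11010100011' = 000000000011010100011 (21 bits)


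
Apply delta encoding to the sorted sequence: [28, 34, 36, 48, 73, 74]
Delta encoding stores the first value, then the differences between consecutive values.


First value: 28
Deltas:
  34 - 28 = 6
  36 - 34 = 2
  48 - 36 = 12
  73 - 48 = 25
  74 - 73 = 1


Delta encoded: [28, 6, 2, 12, 25, 1]


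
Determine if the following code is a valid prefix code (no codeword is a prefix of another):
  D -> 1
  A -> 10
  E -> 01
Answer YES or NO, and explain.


Checking each pair (does one codeword prefix another?):
  D='1' vs A='10': prefix -- VIOLATION

NO -- this is NOT a valid prefix code. D (1) is a prefix of A (10).


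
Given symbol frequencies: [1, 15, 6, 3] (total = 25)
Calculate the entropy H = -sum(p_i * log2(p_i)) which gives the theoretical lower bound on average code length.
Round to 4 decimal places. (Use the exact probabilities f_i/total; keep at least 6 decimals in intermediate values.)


Per-symbol terms -p_i * log2(p_i) with p_i = f_i/25:
  p = 1/25 = 0.040000: log2(p) = -4.643856, -p*log2(p) = 0.185754
  p = 15/25 = 0.600000: log2(p) = -0.736966, -p*log2(p) = 0.442179
  p = 6/25 = 0.240000: log2(p) = -2.058894, -p*log2(p) = 0.494134
  p = 3/25 = 0.120000: log2(p) = -3.058894, -p*log2(p) = 0.367067
H = 0.185754 + 0.442179 + 0.494134 + 0.367067 = 1.489134

H = 1.4891 bits/symbol


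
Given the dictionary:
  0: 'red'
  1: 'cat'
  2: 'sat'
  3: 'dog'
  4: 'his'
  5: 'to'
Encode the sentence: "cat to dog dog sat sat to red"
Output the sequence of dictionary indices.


Look up each word in the dictionary:
  'cat' -> 1
  'to' -> 5
  'dog' -> 3
  'dog' -> 3
  'sat' -> 2
  'sat' -> 2
  'to' -> 5
  'red' -> 0

Encoded: [1, 5, 3, 3, 2, 2, 5, 0]


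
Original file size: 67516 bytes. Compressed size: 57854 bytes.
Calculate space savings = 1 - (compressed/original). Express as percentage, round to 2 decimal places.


ratio = compressed/original = 57854/67516 = 0.856893
savings = 1 - ratio = 1 - 0.856893 = 0.143107
as a percentage: 0.143107 * 100 = 14.31%

Space savings = 1 - 57854/67516 = 14.31%


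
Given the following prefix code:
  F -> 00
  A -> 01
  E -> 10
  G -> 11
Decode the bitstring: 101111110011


Decoding step by step:
Bits 10 -> E
Bits 11 -> G
Bits 11 -> G
Bits 11 -> G
Bits 00 -> F
Bits 11 -> G


Decoded message: EGGGFG


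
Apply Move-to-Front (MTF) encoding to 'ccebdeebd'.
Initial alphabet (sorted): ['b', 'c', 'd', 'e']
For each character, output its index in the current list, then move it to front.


MTF encoding:
'c': index 1 in ['b', 'c', 'd', 'e'] -> ['c', 'b', 'd', 'e']
'c': index 0 in ['c', 'b', 'd', 'e'] -> ['c', 'b', 'd', 'e']
'e': index 3 in ['c', 'b', 'd', 'e'] -> ['e', 'c', 'b', 'd']
'b': index 2 in ['e', 'c', 'b', 'd'] -> ['b', 'e', 'c', 'd']
'd': index 3 in ['b', 'e', 'c', 'd'] -> ['d', 'b', 'e', 'c']
'e': index 2 in ['d', 'b', 'e', 'c'] -> ['e', 'd', 'b', 'c']
'e': index 0 in ['e', 'd', 'b', 'c'] -> ['e', 'd', 'b', 'c']
'b': index 2 in ['e', 'd', 'b', 'c'] -> ['b', 'e', 'd', 'c']
'd': index 2 in ['b', 'e', 'd', 'c'] -> ['d', 'b', 'e', 'c']


Output: [1, 0, 3, 2, 3, 2, 0, 2, 2]


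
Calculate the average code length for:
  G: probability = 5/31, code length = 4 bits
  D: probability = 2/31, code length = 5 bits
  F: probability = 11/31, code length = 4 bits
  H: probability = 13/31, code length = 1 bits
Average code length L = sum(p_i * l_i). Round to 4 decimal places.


Weighted contributions p_i * l_i:
  G: (5/31) * 4 = 20/31
  D: (2/31) * 5 = 10/31
  F: (11/31) * 4 = 44/31
  H: (13/31) * 1 = 13/31
Sum = (20 + 10 + 44 + 13)/31 = 87/31

L = 87/31 = 2.8065 bits/symbol


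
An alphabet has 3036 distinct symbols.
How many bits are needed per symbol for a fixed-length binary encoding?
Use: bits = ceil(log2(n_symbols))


log2(3036) = 11.568
Bracket: 2^11 = 2048 < 3036 <= 2^12 = 4096
So ceil(log2(3036)) = 12

bits = ceil(log2(3036)) = ceil(11.568) = 12 bits


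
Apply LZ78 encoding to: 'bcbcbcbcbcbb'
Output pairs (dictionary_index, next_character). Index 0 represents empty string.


LZ78 encoding steps:
Dictionary: {0: ''}
Step 1: w='' (idx 0), next='b' -> output (0, 'b'), add 'b' as idx 1
Step 2: w='' (idx 0), next='c' -> output (0, 'c'), add 'c' as idx 2
Step 3: w='b' (idx 1), next='c' -> output (1, 'c'), add 'bc' as idx 3
Step 4: w='bc' (idx 3), next='b' -> output (3, 'b'), add 'bcb' as idx 4
Step 5: w='c' (idx 2), next='b' -> output (2, 'b'), add 'cb' as idx 5
Step 6: w='cb' (idx 5), next='b' -> output (5, 'b'), add 'cbb' as idx 6


Encoded: [(0, 'b'), (0, 'c'), (1, 'c'), (3, 'b'), (2, 'b'), (5, 'b')]


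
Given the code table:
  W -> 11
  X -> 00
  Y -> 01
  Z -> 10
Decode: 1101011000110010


Decoding:
11 -> W
01 -> Y
01 -> Y
10 -> Z
00 -> X
11 -> W
00 -> X
10 -> Z


Result: WYYZXWXZ


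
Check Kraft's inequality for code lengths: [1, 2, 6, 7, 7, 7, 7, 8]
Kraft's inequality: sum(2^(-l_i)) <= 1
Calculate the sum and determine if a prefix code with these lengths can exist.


Sum = 2^(-1) + 2^(-2) + 2^(-6) + 2^(-7) + 2^(-7) + 2^(-7) + 2^(-7) + 2^(-8)
    = 0.5 + 0.25 + 0.015625 + 0.0078125 + 0.0078125 + 0.0078125 + 0.0078125 + 0.00390625
    = 205/256 = 0.80078125
Since 0.80078125 <= 1, Kraft's inequality IS satisfied.
A prefix code with these lengths CAN exist.

Kraft sum = 0.80078125. Satisfied.


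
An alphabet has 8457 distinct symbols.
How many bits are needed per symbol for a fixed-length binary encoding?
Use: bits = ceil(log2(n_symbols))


log2(8457) = 13.0459
Bracket: 2^13 = 8192 < 8457 <= 2^14 = 16384
So ceil(log2(8457)) = 14

bits = ceil(log2(8457)) = ceil(13.0459) = 14 bits


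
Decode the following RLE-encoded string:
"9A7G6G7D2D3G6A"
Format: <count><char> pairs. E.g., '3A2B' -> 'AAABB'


Expanding each <count><char> pair:
  9A -> 'AAAAAAAAA'
  7G -> 'GGGGGGG'
  6G -> 'GGGGGG'
  7D -> 'DDDDDDD'
  2D -> 'DD'
  3G -> 'GGG'
  6A -> 'AAAAAA'

Decoded = AAAAAAAAAGGGGGGGGGGGGGDDDDDDDDDGGGAAAAAA


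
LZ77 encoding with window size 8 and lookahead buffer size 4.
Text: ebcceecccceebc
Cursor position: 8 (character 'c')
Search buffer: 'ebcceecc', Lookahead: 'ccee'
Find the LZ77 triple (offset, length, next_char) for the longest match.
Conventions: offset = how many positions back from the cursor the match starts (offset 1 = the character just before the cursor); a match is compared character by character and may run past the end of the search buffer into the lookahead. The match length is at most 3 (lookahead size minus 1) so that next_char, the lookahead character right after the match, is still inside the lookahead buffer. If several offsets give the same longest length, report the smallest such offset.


Try each offset into the search buffer:
  offset=1 (pos 7, char 'c'): match length 2
  offset=2 (pos 6, char 'c'): match length 2
  offset=3 (pos 5, char 'e'): match length 0
  offset=4 (pos 4, char 'e'): match length 0
  offset=5 (pos 3, char 'c'): match length 1
  offset=6 (pos 2, char 'c'): match length 3
  offset=7 (pos 1, char 'b'): match length 0
  offset=8 (pos 0, char 'e'): match length 0
Longest match has length 3 at offset 6.
next_char = character at position 8 + 3 = 11 -> 'e'

Best match: offset=6, length=3 (matching 'cce' starting at position 2)
LZ77 triple: (6, 3, 'e')


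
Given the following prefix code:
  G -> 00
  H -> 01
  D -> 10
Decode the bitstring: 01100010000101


Decoding step by step:
Bits 01 -> H
Bits 10 -> D
Bits 00 -> G
Bits 10 -> D
Bits 00 -> G
Bits 01 -> H
Bits 01 -> H


Decoded message: HDGDGHH


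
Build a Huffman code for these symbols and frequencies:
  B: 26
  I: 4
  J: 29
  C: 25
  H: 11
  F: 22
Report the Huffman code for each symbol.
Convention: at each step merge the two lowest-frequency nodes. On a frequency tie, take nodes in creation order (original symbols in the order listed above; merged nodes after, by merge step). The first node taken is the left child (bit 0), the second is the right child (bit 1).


Huffman tree construction:
Step 1: Merge I(4) + H(11) = 15
Step 2: Merge (I+H)(15) + F(22) = 37
Step 3: Merge C(25) + B(26) = 51
Step 4: Merge J(29) + ((I+H)+F)(37) = 66
Step 5: Merge (C+B)(51) + (J+((I+H)+F))(66) = 117
Read each symbol's code off the tree from the root (left child = 0, right child = 1).

Codes:
  B: 01 (length 2)
  I: 1100 (length 4)
  J: 10 (length 2)
  C: 00 (length 2)
  H: 1101 (length 4)
  F: 111 (length 3)
Average code length: 286/117 = 2.4444 bits/symbol


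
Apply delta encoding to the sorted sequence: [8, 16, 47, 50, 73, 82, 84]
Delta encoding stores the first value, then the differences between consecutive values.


First value: 8
Deltas:
  16 - 8 = 8
  47 - 16 = 31
  50 - 47 = 3
  73 - 50 = 23
  82 - 73 = 9
  84 - 82 = 2


Delta encoded: [8, 8, 31, 3, 23, 9, 2]


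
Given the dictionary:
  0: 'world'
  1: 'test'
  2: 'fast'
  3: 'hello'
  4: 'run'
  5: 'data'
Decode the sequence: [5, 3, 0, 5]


Look up each index in the dictionary:
  5 -> 'data'
  3 -> 'hello'
  0 -> 'world'
  5 -> 'data'

Decoded: "data hello world data"


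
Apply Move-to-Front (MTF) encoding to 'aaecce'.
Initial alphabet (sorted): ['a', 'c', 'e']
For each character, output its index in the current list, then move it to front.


MTF encoding:
'a': index 0 in ['a', 'c', 'e'] -> ['a', 'c', 'e']
'a': index 0 in ['a', 'c', 'e'] -> ['a', 'c', 'e']
'e': index 2 in ['a', 'c', 'e'] -> ['e', 'a', 'c']
'c': index 2 in ['e', 'a', 'c'] -> ['c', 'e', 'a']
'c': index 0 in ['c', 'e', 'a'] -> ['c', 'e', 'a']
'e': index 1 in ['c', 'e', 'a'] -> ['e', 'c', 'a']


Output: [0, 0, 2, 2, 0, 1]


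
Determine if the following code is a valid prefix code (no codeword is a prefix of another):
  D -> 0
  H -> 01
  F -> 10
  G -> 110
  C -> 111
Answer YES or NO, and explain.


Checking each pair (does one codeword prefix another?):
  D='0' vs H='01': prefix -- VIOLATION

NO -- this is NOT a valid prefix code. D (0) is a prefix of H (01).


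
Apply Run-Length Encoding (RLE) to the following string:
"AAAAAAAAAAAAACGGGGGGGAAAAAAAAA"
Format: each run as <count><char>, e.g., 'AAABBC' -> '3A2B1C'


Scanning runs left to right:
  i=0: run of 'A' x 13 -> '13A'
  i=13: run of 'C' x 1 -> '1C'
  i=14: run of 'G' x 7 -> '7G'
  i=21: run of 'A' x 9 -> '9A'

RLE = 13A1C7G9A


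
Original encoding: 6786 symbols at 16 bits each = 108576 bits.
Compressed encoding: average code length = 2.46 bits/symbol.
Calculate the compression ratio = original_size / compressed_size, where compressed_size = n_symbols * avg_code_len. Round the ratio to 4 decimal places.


original_size = n_symbols * orig_bits = 6786 * 16 = 108576 bits
compressed_size = n_symbols * avg_code_len = 6786 * 2.46 = 16693.56 bits
ratio = original_size / compressed_size = 108576 / 16693.56 = 6.5041

Compression ratio = 6.5041


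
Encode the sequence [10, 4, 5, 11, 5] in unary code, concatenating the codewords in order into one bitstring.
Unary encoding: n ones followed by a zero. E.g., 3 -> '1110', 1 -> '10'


Encode each number as n ones followed by a terminating 0:
  10 -> 11111111110 (11 bits)
  4 -> 11110 (5 bits)
  5 -> 111110 (6 bits)
  11 -> 111111111110 (12 bits)
  5 -> 111110 (6 bits)
Total length = 11 + 5 + 6 + 12 + 6 = 40 bits.

Unary([10, 4, 5, 11, 5]) = 1111111111011110111110111111111110111110 (40 bits)


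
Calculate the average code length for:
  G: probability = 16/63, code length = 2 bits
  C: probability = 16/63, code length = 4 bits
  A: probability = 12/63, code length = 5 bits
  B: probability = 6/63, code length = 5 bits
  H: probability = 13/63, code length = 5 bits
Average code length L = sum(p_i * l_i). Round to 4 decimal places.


Weighted contributions p_i * l_i:
  G: (16/63) * 2 = 32/63
  C: (16/63) * 4 = 64/63
  A: (12/63) * 5 = 60/63
  B: (6/63) * 5 = 30/63
  H: (13/63) * 5 = 65/63
Sum = (32 + 64 + 60 + 30 + 65)/63 = 251/63

L = 251/63 = 3.9841 bits/symbol


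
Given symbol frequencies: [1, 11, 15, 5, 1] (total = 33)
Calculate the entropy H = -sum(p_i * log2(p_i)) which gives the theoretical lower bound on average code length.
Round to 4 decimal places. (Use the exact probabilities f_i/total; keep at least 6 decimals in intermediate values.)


Per-symbol terms -p_i * log2(p_i) with p_i = f_i/33:
  p = 1/33 = 0.030303: log2(p) = -5.044394, -p*log2(p) = 0.152860
  p = 11/33 = 0.333333: log2(p) = -1.584963, -p*log2(p) = 0.528321
  p = 15/33 = 0.454545: log2(p) = -1.137504, -p*log2(p) = 0.517047
  p = 5/33 = 0.151515: log2(p) = -2.722466, -p*log2(p) = 0.412495
  p = 1/33 = 0.030303: log2(p) = -5.044394, -p*log2(p) = 0.152860
H = 0.152860 + 0.528321 + 0.517047 + 0.412495 + 0.152860 = 1.763583

H = 1.7636 bits/symbol


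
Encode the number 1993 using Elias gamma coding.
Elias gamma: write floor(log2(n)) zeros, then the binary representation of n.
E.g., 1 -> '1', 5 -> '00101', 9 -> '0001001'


num_bits = floor(log2(1993)) + 1 = 11
leading_zeros = num_bits - 1 = 10
binary(1993) = 11111001001

Elias gamma(1993) = '0000000000' + '11111001001' = 000000000011111001001 (21 bits)


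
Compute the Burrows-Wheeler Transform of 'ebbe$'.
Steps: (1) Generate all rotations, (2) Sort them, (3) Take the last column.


Rotations (sorted):
  0: $ebbe -> last char: e
  1: bbe$e -> last char: e
  2: be$eb -> last char: b
  3: e$ebb -> last char: b
  4: ebbe$ -> last char: $


BWT = eebb$


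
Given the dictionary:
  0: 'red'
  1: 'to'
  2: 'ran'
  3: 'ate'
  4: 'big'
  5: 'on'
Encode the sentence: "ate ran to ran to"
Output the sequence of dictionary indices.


Look up each word in the dictionary:
  'ate' -> 3
  'ran' -> 2
  'to' -> 1
  'ran' -> 2
  'to' -> 1

Encoded: [3, 2, 1, 2, 1]


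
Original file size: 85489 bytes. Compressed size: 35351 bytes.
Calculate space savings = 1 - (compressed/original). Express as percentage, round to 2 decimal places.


ratio = compressed/original = 35351/85489 = 0.413515
savings = 1 - ratio = 1 - 0.413515 = 0.586485
as a percentage: 0.586485 * 100 = 58.65%

Space savings = 1 - 35351/85489 = 58.65%


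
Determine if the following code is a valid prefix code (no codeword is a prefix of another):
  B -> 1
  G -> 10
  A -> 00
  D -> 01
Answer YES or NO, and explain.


Checking each pair (does one codeword prefix another?):
  B='1' vs G='10': prefix -- VIOLATION

NO -- this is NOT a valid prefix code. B (1) is a prefix of G (10).


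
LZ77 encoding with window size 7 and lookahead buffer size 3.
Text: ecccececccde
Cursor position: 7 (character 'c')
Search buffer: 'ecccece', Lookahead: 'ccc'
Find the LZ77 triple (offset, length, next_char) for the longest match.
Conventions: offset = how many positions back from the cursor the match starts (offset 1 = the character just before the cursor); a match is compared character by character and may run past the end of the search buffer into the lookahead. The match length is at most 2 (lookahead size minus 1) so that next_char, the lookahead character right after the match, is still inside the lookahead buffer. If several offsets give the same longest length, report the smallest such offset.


Try each offset into the search buffer:
  offset=1 (pos 6, char 'e'): match length 0
  offset=2 (pos 5, char 'c'): match length 1
  offset=3 (pos 4, char 'e'): match length 0
  offset=4 (pos 3, char 'c'): match length 1
  offset=5 (pos 2, char 'c'): match length 2
  offset=6 (pos 1, char 'c'): match length 2
  offset=7 (pos 0, char 'e'): match length 0
Longest match has length 2, found at offsets 5, 6; take the smallest, offset 5.
next_char = character at position 7 + 2 = 9 -> 'c'

Best match: offset=5, length=2 (matching 'cc' starting at position 2)
LZ77 triple: (5, 2, 'c')


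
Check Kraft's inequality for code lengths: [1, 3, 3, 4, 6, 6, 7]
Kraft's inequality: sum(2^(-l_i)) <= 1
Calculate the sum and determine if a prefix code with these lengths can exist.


Sum = 2^(-1) + 2^(-3) + 2^(-3) + 2^(-4) + 2^(-6) + 2^(-6) + 2^(-7)
    = 0.5 + 0.125 + 0.125 + 0.0625 + 0.015625 + 0.015625 + 0.0078125
    = 109/128 = 0.8515625
Since 0.8515625 <= 1, Kraft's inequality IS satisfied.
A prefix code with these lengths CAN exist.

Kraft sum = 0.8515625. Satisfied.


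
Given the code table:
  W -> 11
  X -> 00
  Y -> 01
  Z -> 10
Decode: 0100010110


Decoding:
01 -> Y
00 -> X
01 -> Y
01 -> Y
10 -> Z


Result: YXYYZ


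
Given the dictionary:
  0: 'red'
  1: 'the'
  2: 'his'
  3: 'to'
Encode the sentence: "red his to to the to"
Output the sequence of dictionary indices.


Look up each word in the dictionary:
  'red' -> 0
  'his' -> 2
  'to' -> 3
  'to' -> 3
  'the' -> 1
  'to' -> 3

Encoded: [0, 2, 3, 3, 1, 3]


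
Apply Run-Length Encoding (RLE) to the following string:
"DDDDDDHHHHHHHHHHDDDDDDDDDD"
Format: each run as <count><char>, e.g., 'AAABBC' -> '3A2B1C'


Scanning runs left to right:
  i=0: run of 'D' x 6 -> '6D'
  i=6: run of 'H' x 10 -> '10H'
  i=16: run of 'D' x 10 -> '10D'

RLE = 6D10H10D


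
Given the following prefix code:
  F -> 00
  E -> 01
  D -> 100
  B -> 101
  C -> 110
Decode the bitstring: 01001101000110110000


Decoding step by step:
Bits 01 -> E
Bits 00 -> F
Bits 110 -> C
Bits 100 -> D
Bits 01 -> E
Bits 101 -> B
Bits 100 -> D
Bits 00 -> F


Decoded message: EFCDEBDF


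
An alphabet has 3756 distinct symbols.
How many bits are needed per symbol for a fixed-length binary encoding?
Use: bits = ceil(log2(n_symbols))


log2(3756) = 11.875
Bracket: 2^11 = 2048 < 3756 <= 2^12 = 4096
So ceil(log2(3756)) = 12

bits = ceil(log2(3756)) = ceil(11.875) = 12 bits


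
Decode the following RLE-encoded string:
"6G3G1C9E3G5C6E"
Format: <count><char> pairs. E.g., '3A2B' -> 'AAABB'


Expanding each <count><char> pair:
  6G -> 'GGGGGG'
  3G -> 'GGG'
  1C -> 'C'
  9E -> 'EEEEEEEEE'
  3G -> 'GGG'
  5C -> 'CCCCC'
  6E -> 'EEEEEE'

Decoded = GGGGGGGGGCEEEEEEEEEGGGCCCCCEEEEEE


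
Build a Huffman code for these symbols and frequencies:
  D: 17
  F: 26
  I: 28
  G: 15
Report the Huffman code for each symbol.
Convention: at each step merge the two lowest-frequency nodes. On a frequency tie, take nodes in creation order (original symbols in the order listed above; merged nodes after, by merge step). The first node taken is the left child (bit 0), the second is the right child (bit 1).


Huffman tree construction:
Step 1: Merge G(15) + D(17) = 32
Step 2: Merge F(26) + I(28) = 54
Step 3: Merge (G+D)(32) + (F+I)(54) = 86
Read each symbol's code off the tree from the root (left child = 0, right child = 1).

Codes:
  D: 01 (length 2)
  F: 10 (length 2)
  I: 11 (length 2)
  G: 00 (length 2)
Average code length: 172/86 = 2.0000 bits/symbol


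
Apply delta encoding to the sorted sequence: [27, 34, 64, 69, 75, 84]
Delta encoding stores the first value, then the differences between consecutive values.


First value: 27
Deltas:
  34 - 27 = 7
  64 - 34 = 30
  69 - 64 = 5
  75 - 69 = 6
  84 - 75 = 9


Delta encoded: [27, 7, 30, 5, 6, 9]


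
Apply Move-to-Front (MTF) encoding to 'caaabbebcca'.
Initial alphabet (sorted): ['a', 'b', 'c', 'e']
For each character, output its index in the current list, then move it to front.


MTF encoding:
'c': index 2 in ['a', 'b', 'c', 'e'] -> ['c', 'a', 'b', 'e']
'a': index 1 in ['c', 'a', 'b', 'e'] -> ['a', 'c', 'b', 'e']
'a': index 0 in ['a', 'c', 'b', 'e'] -> ['a', 'c', 'b', 'e']
'a': index 0 in ['a', 'c', 'b', 'e'] -> ['a', 'c', 'b', 'e']
'b': index 2 in ['a', 'c', 'b', 'e'] -> ['b', 'a', 'c', 'e']
'b': index 0 in ['b', 'a', 'c', 'e'] -> ['b', 'a', 'c', 'e']
'e': index 3 in ['b', 'a', 'c', 'e'] -> ['e', 'b', 'a', 'c']
'b': index 1 in ['e', 'b', 'a', 'c'] -> ['b', 'e', 'a', 'c']
'c': index 3 in ['b', 'e', 'a', 'c'] -> ['c', 'b', 'e', 'a']
'c': index 0 in ['c', 'b', 'e', 'a'] -> ['c', 'b', 'e', 'a']
'a': index 3 in ['c', 'b', 'e', 'a'] -> ['a', 'c', 'b', 'e']


Output: [2, 1, 0, 0, 2, 0, 3, 1, 3, 0, 3]


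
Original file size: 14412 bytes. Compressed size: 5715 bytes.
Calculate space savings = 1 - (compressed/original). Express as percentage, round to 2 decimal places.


ratio = compressed/original = 5715/14412 = 0.396545
savings = 1 - ratio = 1 - 0.396545 = 0.603455
as a percentage: 0.603455 * 100 = 60.35%

Space savings = 1 - 5715/14412 = 60.35%


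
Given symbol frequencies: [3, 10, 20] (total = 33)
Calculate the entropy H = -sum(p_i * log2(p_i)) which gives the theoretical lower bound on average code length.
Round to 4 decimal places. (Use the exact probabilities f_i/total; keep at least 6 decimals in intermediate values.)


Per-symbol terms -p_i * log2(p_i) with p_i = f_i/33:
  p = 3/33 = 0.090909: log2(p) = -3.459432, -p*log2(p) = 0.314494
  p = 10/33 = 0.303030: log2(p) = -1.722466, -p*log2(p) = 0.521959
  p = 20/33 = 0.606061: log2(p) = -0.722466, -p*log2(p) = 0.437858
H = 0.314494 + 0.521959 + 0.437858 = 1.274311

H = 1.2743 bits/symbol


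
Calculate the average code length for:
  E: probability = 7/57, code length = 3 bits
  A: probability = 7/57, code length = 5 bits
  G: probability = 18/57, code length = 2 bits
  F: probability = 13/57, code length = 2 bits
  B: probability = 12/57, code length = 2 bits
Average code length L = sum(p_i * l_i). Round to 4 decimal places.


Weighted contributions p_i * l_i:
  E: (7/57) * 3 = 21/57
  A: (7/57) * 5 = 35/57
  G: (18/57) * 2 = 36/57
  F: (13/57) * 2 = 26/57
  B: (12/57) * 2 = 24/57
Sum = (21 + 35 + 36 + 26 + 24)/57 = 142/57

L = 142/57 = 2.4912 bits/symbol


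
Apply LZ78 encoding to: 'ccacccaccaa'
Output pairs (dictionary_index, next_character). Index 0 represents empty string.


LZ78 encoding steps:
Dictionary: {0: ''}
Step 1: w='' (idx 0), next='c' -> output (0, 'c'), add 'c' as idx 1
Step 2: w='c' (idx 1), next='a' -> output (1, 'a'), add 'ca' as idx 2
Step 3: w='c' (idx 1), next='c' -> output (1, 'c'), add 'cc' as idx 3
Step 4: w='ca' (idx 2), next='c' -> output (2, 'c'), add 'cac' as idx 4
Step 5: w='ca' (idx 2), next='a' -> output (2, 'a'), add 'caa' as idx 5


Encoded: [(0, 'c'), (1, 'a'), (1, 'c'), (2, 'c'), (2, 'a')]


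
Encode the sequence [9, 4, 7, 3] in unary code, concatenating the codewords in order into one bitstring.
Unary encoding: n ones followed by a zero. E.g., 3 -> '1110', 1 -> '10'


Encode each number as n ones followed by a terminating 0:
  9 -> 1111111110 (10 bits)
  4 -> 11110 (5 bits)
  7 -> 11111110 (8 bits)
  3 -> 1110 (4 bits)
Total length = 10 + 5 + 8 + 4 = 27 bits.

Unary([9, 4, 7, 3]) = 111111111011110111111101110 (27 bits)


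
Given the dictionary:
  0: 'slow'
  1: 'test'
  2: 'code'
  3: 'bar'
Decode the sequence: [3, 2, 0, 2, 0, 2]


Look up each index in the dictionary:
  3 -> 'bar'
  2 -> 'code'
  0 -> 'slow'
  2 -> 'code'
  0 -> 'slow'
  2 -> 'code'

Decoded: "bar code slow code slow code"


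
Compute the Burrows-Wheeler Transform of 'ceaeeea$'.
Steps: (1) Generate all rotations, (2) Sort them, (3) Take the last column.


Rotations (sorted):
  0: $ceaeeea -> last char: a
  1: a$ceaeee -> last char: e
  2: aeeea$ce -> last char: e
  3: ceaeeea$ -> last char: $
  4: ea$ceaee -> last char: e
  5: eaeeea$c -> last char: c
  6: eea$ceae -> last char: e
  7: eeea$cea -> last char: a


BWT = aee$ecea


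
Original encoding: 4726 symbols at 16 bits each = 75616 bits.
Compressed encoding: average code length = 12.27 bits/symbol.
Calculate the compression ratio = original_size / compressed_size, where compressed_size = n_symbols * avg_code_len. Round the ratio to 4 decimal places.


original_size = n_symbols * orig_bits = 4726 * 16 = 75616 bits
compressed_size = n_symbols * avg_code_len = 4726 * 12.27 = 57988.02 bits
ratio = original_size / compressed_size = 75616 / 57988.02 = 1.304

Compression ratio = 1.304


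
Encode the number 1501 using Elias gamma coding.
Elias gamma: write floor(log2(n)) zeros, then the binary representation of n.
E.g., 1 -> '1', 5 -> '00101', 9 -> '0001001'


num_bits = floor(log2(1501)) + 1 = 11
leading_zeros = num_bits - 1 = 10
binary(1501) = 10111011101

Elias gamma(1501) = '0000000000' + '10111011101' = 000000000010111011101 (21 bits)


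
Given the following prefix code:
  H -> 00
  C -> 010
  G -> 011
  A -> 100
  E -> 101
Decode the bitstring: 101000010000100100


Decoding step by step:
Bits 101 -> E
Bits 00 -> H
Bits 00 -> H
Bits 100 -> A
Bits 00 -> H
Bits 100 -> A
Bits 100 -> A


Decoded message: EHHAHAA
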